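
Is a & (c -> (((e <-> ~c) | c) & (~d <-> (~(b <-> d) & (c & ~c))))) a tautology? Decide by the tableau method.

Not valid

Assume the negation and expand:
Initial set: {~(a & (c -> (((e <-> ~c) | c) & (~d <-> (~(b <-> d) & (c & ~c))))))}.
~(a & (c -> (((e <-> ~c) | c) & (~d <-> (~(b <-> d) & (c & ~c)))))): β-rule — branch into ~a  //  ~(c -> (((e <-> ~c) | c) & (~d <-> (~(b <-> d) & (c & ~c))))).
  branch 1 (add ~a):
    ○ open, literals {a=F}.
  branch 2 (add ~(c -> (((e <-> ~c) | c) & (~d <-> (~(b <-> d) & (c & ~c)))))):
    ~(c -> (((e <-> ~c) | c) & (~d <-> (~(b <-> d) & (c & ~c))))): α-rule — add c, ~(((e <-> ~c) | c) & (~d <-> (~(b <-> d) & (c & ~c)))).
    ~(((e <-> ~c) | c) & (~d <-> (~(b <-> d) & (c & ~c)))): β-rule — branch into ~((e <-> ~c) | c)  //  ~(~d <-> (~(b <-> d) & (c & ~c))).
      branch 2.1 (add ~((e <-> ~c) | c)):
        ~((e <-> ~c) | c): α-rule — add ~(e <-> ~c), ~c.
        × closes — contains both c and ~c.
      branch 2.2 (add ~(~d <-> (~(b <-> d) & (c & ~c)))):
        ~(~d <-> (~(b <-> d) & (c & ~c))): β-rule — branch into ~d, ~(~(b <-> d) & (c & ~c))  //  ~~d, (~(b <-> d) & (c & ~c)).
          branch 2.2.1 (add ~d, ~(~(b <-> d) & (c & ~c))):
            ~(~(b <-> d) & (c & ~c)): β-rule — branch into ~~(b <-> d)  //  ~(c & ~c).
              branch 2.2.1.1 (add ~~(b <-> d)):
                ~~(b <-> d): β-rule — branch into b, d  //  ~b, ~d.
                  branch 2.2.1.1.1 (add b, d):
                    × closes — contains both d and ~d.
                  branch 2.2.1.1.2 (add ~b, ~d):
                    ○ open, literals {b=F, c=T, d=F}.
              branch 2.2.1.2 (add ~(c & ~c)):
                ~(c & ~c): β-rule — branch into ~c  //  ~~c.
                  branch 2.2.1.2.1 (add ~c):
                    × closes — contains both c and ~c.
                  branch 2.2.1.2.2 (add ~~c):
                    ○ open, literals {c=T, d=F}.
          branch 2.2.2 (add ~~d, (~(b <-> d) & (c & ~c))):
            (~(b <-> d) & (c & ~c)): α-rule — add ~(b <-> d), (c & ~c).
            (c & ~c): α-rule — add c, ~c.
            × closes — contains both c and ~c.
4 branches closed, 3 open.
An open branch gives a countermodel: a=F (unmentioned atoms arbitrary); under it the original formula is false.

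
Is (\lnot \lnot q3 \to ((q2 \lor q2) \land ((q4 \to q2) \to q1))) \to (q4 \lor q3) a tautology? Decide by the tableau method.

Assume the negation and expand:
Initial set: {\lnot ((\lnot \lnot q3 \to ((q2 \lor q2) \land ((q4 \to q2) \to q1))) \to (q4 \lor q3))}.
\lnot ((\lnot \lnot q3 \to ((q2 \lor q2) \land ((q4 \to q2) \to q1))) \to (q4 \lor q3)): α-rule — add (\lnot \lnot q3 \to ((q2 \lor q2) \land ((q4 \to q2) \to q1))), \lnot (q4 \lor q3).
\lnot (q4 \lor q3): α-rule — add \lnot q4, \lnot q3.
(\lnot \lnot q3 \to ((q2 \lor q2) \land ((q4 \to q2) \to q1))): β-rule — branch into \lnot \lnot \lnot q3  //  ((q2 \lor q2) \land ((q4 \to q2) \to q1)).
  branch 1 (add \lnot \lnot \lnot q3):
    \lnot \lnot \lnot q3: drop double negation, giving \lnot q3.
    ○ open, literals {q3=F, q4=F}.
  branch 2 (add ((q2 \lor q2) \land ((q4 \to q2) \to q1))):
    ((q2 \lor q2) \land ((q4 \to q2) \to q1)): α-rule — add (q2 \lor q2), ((q4 \to q2) \to q1).
    (q2 \lor q2): β-rule — branch into q2  //  q2.
      branch 2.1 (add q2):
        ((q4 \to q2) \to q1): β-rule — branch into \lnot (q4 \to q2)  //  q1.
          branch 2.1.1 (add \lnot (q4 \to q2)):
            \lnot (q4 \to q2): α-rule — add q4, \lnot q2.
            × closes — contains both q4 and \lnot q4.
          branch 2.1.2 (add q1):
            ○ open, literals {q1=T, q2=T, q3=F, q4=F}.
      branch 2.2 (add q2):
        ((q4 \to q2) \to q1): β-rule — branch into \lnot (q4 \to q2)  //  q1.
          branch 2.2.1 (add \lnot (q4 \to q2)):
            \lnot (q4 \to q2): α-rule — add q4, \lnot q2.
            × closes — contains both q4 and \lnot q4.
          branch 2.2.2 (add q1):
            ○ open, literals {q1=T, q2=T, q3=F, q4=F}.
2 branches closed, 3 open.
An open branch gives a countermodel: q3=F, q4=F (unmentioned atoms arbitrary); under it the original formula is false.

Not valid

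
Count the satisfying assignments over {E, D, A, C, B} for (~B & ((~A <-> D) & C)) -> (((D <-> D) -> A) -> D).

30

Initial set: {((~B & ((~A <-> D) & C)) -> (((D <-> D) -> A) -> D))}.
((~B & ((~A <-> D) & C)) -> (((D <-> D) -> A) -> D)): β-rule — branch into ~(~B & ((~A <-> D) & C))  //  (((D <-> D) -> A) -> D).
  branch 1 (add ~(~B & ((~A <-> D) & C))):
    ~(~B & ((~A <-> D) & C)): β-rule — branch into ~~B  //  ~((~A <-> D) & C).
      branch 1.1 (add ~~B):
        ○ open, literals {B=1}.
      branch 1.2 (add ~((~A <-> D) & C)):
        ~((~A <-> D) & C): β-rule — branch into ~(~A <-> D)  //  ~C.
          branch 1.2.1 (add ~(~A <-> D)):
            ~(~A <-> D): β-rule — branch into ~A, ~D  //  ~~A, D.
              branch 1.2.1.1 (add ~A, ~D):
                ○ open, literals {A=0, D=0}.
              branch 1.2.1.2 (add ~~A, D):
                ○ open, literals {A=1, D=1}.
          branch 1.2.2 (add ~C):
            ○ open, literals {C=0}.
  branch 2 (add (((D <-> D) -> A) -> D)):
    (((D <-> D) -> A) -> D): β-rule — branch into ~((D <-> D) -> A)  //  D.
      branch 2.1 (add ~((D <-> D) -> A)):
        ~((D <-> D) -> A): α-rule — add (D <-> D), ~A.
        (D <-> D): β-rule — branch into D, D  //  ~D, ~D.
          branch 2.1.1 (add D, D):
            ○ open, literals {A=0, D=1}.
          branch 2.1.2 (add ~D, ~D):
            ○ open, literals {A=0, D=0}.
      branch 2.2 (add D):
        ○ open, literals {D=1}.
0 branches closed, 7 open.
Each open branch fixes some atoms; the unmentioned ones are free. Counting distinct full assignments: branch {B=1} (E, D, A, C) contributes 16 new; branch {A=0, D=0} (E, C, B) contributes 4 new; branch {A=1, D=1} (E, C, B) contributes 4 new; branch {C=0} (E, D, A, B) contributes 4 new; branch {A=0, D=1} (E, C, B) contributes 2 new; branch {A=0, D=0} (E, C, B) contributes 0 new; branch {D=1} (E, A, C, B) contributes 0 new. Total: 30.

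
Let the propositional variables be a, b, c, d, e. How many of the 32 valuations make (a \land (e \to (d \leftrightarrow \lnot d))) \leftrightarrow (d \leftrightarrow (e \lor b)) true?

Initial set: {((a \land (e \to (d \leftrightarrow \lnot d))) \leftrightarrow (d \leftrightarrow (e \lor b)))}.
((a \land (e \to (d \leftrightarrow \lnot d))) \leftrightarrow (d \leftrightarrow (e \lor b))): β-rule — branch into (a \land (e \to (d \leftrightarrow \lnot d))), (d \leftrightarrow (e \lor b))  //  \lnot (a \land (e \to (d \leftrightarrow \lnot d))), \lnot (d \leftrightarrow (e \lor b)).
  branch 1 (add (a \land (e \to (d \leftrightarrow \lnot d))), (d \leftrightarrow (e \lor b))):
    (a \land (e \to (d \leftrightarrow \lnot d))): α-rule — add a, (e \to (d \leftrightarrow \lnot d)).
    (d \leftrightarrow (e \lor b)): β-rule — branch into d, (e \lor b)  //  \lnot d, \lnot (e \lor b).
      branch 1.1 (add d, (e \lor b)):
        (e \to (d \leftrightarrow \lnot d)): β-rule — branch into \lnot e  //  (d \leftrightarrow \lnot d).
          branch 1.1.1 (add \lnot e):
            (e \lor b): β-rule — branch into e  //  b.
              branch 1.1.1.1 (add e):
                × closes — contains both e and \lnot e.
              branch 1.1.1.2 (add b):
                ○ open, literals {a=1, b=1, d=1, e=0}.
          branch 1.1.2 (add (d \leftrightarrow \lnot d)):
            (e \lor b): β-rule — branch into e  //  b.
              branch 1.1.2.1 (add e):
                (d \leftrightarrow \lnot d): β-rule — branch into d, \lnot d  //  \lnot d, \lnot \lnot d.
                  branch 1.1.2.1.1 (add d, \lnot d):
                    × closes — contains both d and \lnot d.
                  branch 1.1.2.1.2 (add \lnot d, \lnot \lnot d):
                    × closes — contains both d and \lnot d.
              branch 1.1.2.2 (add b):
                (d \leftrightarrow \lnot d): β-rule — branch into d, \lnot d  //  \lnot d, \lnot \lnot d.
                  branch 1.1.2.2.1 (add d, \lnot d):
                    × closes — contains both d and \lnot d.
                  branch 1.1.2.2.2 (add \lnot d, \lnot \lnot d):
                    × closes — contains both d and \lnot d.
      branch 1.2 (add \lnot d, \lnot (e \lor b)):
        \lnot (e \lor b): α-rule — add \lnot e, \lnot b.
        (e \to (d \leftrightarrow \lnot d)): β-rule — branch into \lnot e  //  (d \leftrightarrow \lnot d).
          branch 1.2.1 (add \lnot e):
            ○ open, literals {a=1, b=0, d=0, e=0}.
          branch 1.2.2 (add (d \leftrightarrow \lnot d)):
            (d \leftrightarrow \lnot d): β-rule — branch into d, \lnot d  //  \lnot d, \lnot \lnot d.
              branch 1.2.2.1 (add d, \lnot d):
                × closes — contains both d and \lnot d.
              branch 1.2.2.2 (add \lnot d, \lnot \lnot d):
                × closes — contains both d and \lnot d.
  branch 2 (add \lnot (a \land (e \to (d \leftrightarrow \lnot d))), \lnot (d \leftrightarrow (e \lor b))):
    \lnot (a \land (e \to (d \leftrightarrow \lnot d))): β-rule — branch into \lnot a  //  \lnot (e \to (d \leftrightarrow \lnot d)).
      branch 2.1 (add \lnot a):
        \lnot (d \leftrightarrow (e \lor b)): β-rule — branch into d, \lnot (e \lor b)  //  \lnot d, (e \lor b).
          branch 2.1.1 (add d, \lnot (e \lor b)):
            \lnot (e \lor b): α-rule — add \lnot e, \lnot b.
            ○ open, literals {a=0, b=0, d=1, e=0}.
          branch 2.1.2 (add \lnot d, (e \lor b)):
            (e \lor b): β-rule — branch into e  //  b.
              branch 2.1.2.1 (add e):
                ○ open, literals {a=0, d=0, e=1}.
              branch 2.1.2.2 (add b):
                ○ open, literals {a=0, b=1, d=0}.
      branch 2.2 (add \lnot (e \to (d \leftrightarrow \lnot d))):
        \lnot (e \to (d \leftrightarrow \lnot d)): α-rule — add e, \lnot (d \leftrightarrow \lnot d).
        \lnot (d \leftrightarrow (e \lor b)): β-rule — branch into d, \lnot (e \lor b)  //  \lnot d, (e \lor b).
          branch 2.2.1 (add d, \lnot (e \lor b)):
            \lnot (e \lor b): α-rule — add \lnot e, \lnot b.
            × closes — contains both e and \lnot e.
          branch 2.2.2 (add \lnot d, (e \lor b)):
            \lnot (d \leftrightarrow \lnot d): β-rule — branch into d, \lnot \lnot d  //  \lnot d, \lnot d.
              branch 2.2.2.1 (add d, \lnot \lnot d):
                × closes — contains both d and \lnot d.
              branch 2.2.2.2 (add \lnot d, \lnot d):
                (e \lor b): β-rule — branch into e  //  b.
                  branch 2.2.2.2.1 (add e):
                    ○ open, literals {d=0, e=1}.
                  branch 2.2.2.2.2 (add b):
                    ○ open, literals {b=1, d=0, e=1}.
9 branches closed, 7 open.
Each open branch fixes some atoms; the unmentioned ones are free. Counting distinct full assignments: branch {a=1, b=1, d=1, e=0} (c) contributes 2 new; branch {a=1, b=0, d=0, e=0} (c) contributes 2 new; branch {a=0, b=0, d=1, e=0} (c) contributes 2 new; branch {a=0, d=0, e=1} (b, c) contributes 4 new; branch {a=0, b=1, d=0} (c, e) contributes 2 new; branch {d=0, e=1} (a, b, c) contributes 4 new; branch {b=1, d=0, e=1} (a, c) contributes 0 new. Total: 16.

16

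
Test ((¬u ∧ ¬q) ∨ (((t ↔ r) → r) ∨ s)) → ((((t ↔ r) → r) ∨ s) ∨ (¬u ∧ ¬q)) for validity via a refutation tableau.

Assume the negation and expand:
Initial set: {F (((¬u ∧ ¬q) ∨ (((t ↔ r) → r) ∨ s)) → ((((t ↔ r) → r) ∨ s) ∨ (¬u ∧ ¬q)))}.
F (((¬u ∧ ¬q) ∨ (((t ↔ r) → r) ∨ s)) → ((((t ↔ r) → r) ∨ s) ∨ (¬u ∧ ¬q))): α-rule — add T ((¬u ∧ ¬q) ∨ (((t ↔ r) → r) ∨ s)), F ((((t ↔ r) → r) ∨ s) ∨ (¬u ∧ ¬q)).
F ((((t ↔ r) → r) ∨ s) ∨ (¬u ∧ ¬q)): α-rule — add F (((t ↔ r) → r) ∨ s), F (¬u ∧ ¬q).
F (((t ↔ r) → r) ∨ s): α-rule — add F ((t ↔ r) → r), F s.
F ((t ↔ r) → r): α-rule — add T (t ↔ r), F r.
T ((¬u ∧ ¬q) ∨ (((t ↔ r) → r) ∨ s)): β-rule — branch into T (¬u ∧ ¬q)  //  T (((t ↔ r) → r) ∨ s).
  branch 1 (add T (¬u ∧ ¬q)):
    T (¬u ∧ ¬q): α-rule — add T ¬u, T ¬q.
    F (¬u ∧ ¬q): β-rule — branch into F ¬u  //  F ¬q.
      branch 1.1 (add F ¬u):
        × closes — contains both u and ¬u.
      branch 1.2 (add F ¬q):
        × closes — contains both q and ¬q.
  branch 2 (add T (((t ↔ r) → r) ∨ s)):
    F (¬u ∧ ¬q): β-rule — branch into F ¬u  //  F ¬q.
      branch 2.1 (add F ¬u):
        T (t ↔ r): β-rule — branch into T t, T r  //  F t, F r.
          branch 2.1.1 (add T t, T r):
            × closes — contains both r and ¬r.
          branch 2.1.2 (add F t, F r):
            T (((t ↔ r) → r) ∨ s): β-rule — branch into T ((t ↔ r) → r)  //  T s.
              branch 2.1.2.1 (add T ((t ↔ r) → r)):
                T ((t ↔ r) → r): β-rule — branch into F (t ↔ r)  //  T r.
                  branch 2.1.2.1.1 (add F (t ↔ r)):
                    F (t ↔ r): β-rule — branch into T t, F r  //  F t, T r.
                      branch 2.1.2.1.1.1 (add T t, F r):
                        × closes — contains both t and ¬t.
                      branch 2.1.2.1.1.2 (add F t, T r):
                        × closes — contains both r and ¬r.
                  branch 2.1.2.1.2 (add T r):
                    × closes — contains both r and ¬r.
              branch 2.1.2.2 (add T s):
                × closes — contains both s and ¬s.
      branch 2.2 (add F ¬q):
        T (t ↔ r): β-rule — branch into T t, T r  //  F t, F r.
          branch 2.2.1 (add T t, T r):
            × closes — contains both r and ¬r.
          branch 2.2.2 (add F t, F r):
            T (((t ↔ r) → r) ∨ s): β-rule — branch into T ((t ↔ r) → r)  //  T s.
              branch 2.2.2.1 (add T ((t ↔ r) → r)):
                T ((t ↔ r) → r): β-rule — branch into F (t ↔ r)  //  T r.
                  branch 2.2.2.1.1 (add F (t ↔ r)):
                    F (t ↔ r): β-rule — branch into T t, F r  //  F t, T r.
                      branch 2.2.2.1.1.1 (add T t, F r):
                        × closes — contains both t and ¬t.
                      branch 2.2.2.1.1.2 (add F t, T r):
                        × closes — contains both r and ¬r.
                  branch 2.2.2.1.2 (add T r):
                    × closes — contains both r and ¬r.
              branch 2.2.2.2 (add T s):
                × closes — contains both s and ¬s.
All 12 branches close.
Every branch closed, so the negation is unsatisfiable and the formula is valid.

Valid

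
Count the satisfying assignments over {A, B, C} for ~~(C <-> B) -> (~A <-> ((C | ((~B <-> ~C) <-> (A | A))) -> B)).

Initial set: {(~~(C <-> B) -> (~A <-> ((C | ((~B <-> ~C) <-> (A | A))) -> B)))}.
(~~(C <-> B) -> (~A <-> ((C | ((~B <-> ~C) <-> (A | A))) -> B))): β-rule — branch into ~~~(C <-> B)  //  (~A <-> ((C | ((~B <-> ~C) <-> (A | A))) -> B)).
  branch 1 (add ~~~(C <-> B)):
    ~~~(C <-> B): drop double negation, giving ~(C <-> B).
    ~(C <-> B): β-rule — branch into C, ~B  //  ~C, B.
      branch 1.1 (add C, ~B):
        ○ open, literals {B=F, C=T}.
      branch 1.2 (add ~C, B):
        ○ open, literals {B=T, C=F}.
  branch 2 (add (~A <-> ((C | ((~B <-> ~C) <-> (A | A))) -> B))):
    (~A <-> ((C | ((~B <-> ~C) <-> (A | A))) -> B)): β-rule — branch into ~A, ((C | ((~B <-> ~C) <-> (A | A))) -> B)  //  ~~A, ~((C | ((~B <-> ~C) <-> (A | A))) -> B).
      branch 2.1 (add ~A, ((C | ((~B <-> ~C) <-> (A | A))) -> B)):
        ((C | ((~B <-> ~C) <-> (A | A))) -> B): β-rule — branch into ~(C | ((~B <-> ~C) <-> (A | A)))  //  B.
          branch 2.1.1 (add ~(C | ((~B <-> ~C) <-> (A | A)))):
            ~(C | ((~B <-> ~C) <-> (A | A))): α-rule — add ~C, ~((~B <-> ~C) <-> (A | A)).
            ~((~B <-> ~C) <-> (A | A)): β-rule — branch into (~B <-> ~C), ~(A | A)  //  ~(~B <-> ~C), (A | A).
              branch 2.1.1.1 (add (~B <-> ~C), ~(A | A)):
                ~(A | A): α-rule — add ~A, ~A.
                (~B <-> ~C): β-rule — branch into ~B, ~C  //  ~~B, ~~C.
                  branch 2.1.1.1.1 (add ~B, ~C):
                    ○ open, literals {A=F, B=F, C=F}.
                  branch 2.1.1.1.2 (add ~~B, ~~C):
                    × closes — contains both C and ~C.
              branch 2.1.1.2 (add ~(~B <-> ~C), (A | A)):
                ~(~B <-> ~C): β-rule — branch into ~B, ~~C  //  ~~B, ~C.
                  branch 2.1.1.2.1 (add ~B, ~~C):
                    × closes — contains both C and ~C.
                  branch 2.1.1.2.2 (add ~~B, ~C):
                    (A | A): β-rule — branch into A  //  A.
                      branch 2.1.1.2.2.1 (add A):
                        × closes — contains both A and ~A.
                      branch 2.1.1.2.2.2 (add A):
                        × closes — contains both A and ~A.
          branch 2.1.2 (add B):
            ○ open, literals {A=F, B=T}.
      branch 2.2 (add ~~A, ~((C | ((~B <-> ~C) <-> (A | A))) -> B)):
        ~((C | ((~B <-> ~C) <-> (A | A))) -> B): α-rule — add (C | ((~B <-> ~C) <-> (A | A))), ~B.
        (C | ((~B <-> ~C) <-> (A | A))): β-rule — branch into C  //  ((~B <-> ~C) <-> (A | A)).
          branch 2.2.1 (add C):
            ○ open, literals {A=T, B=F, C=T}.
          branch 2.2.2 (add ((~B <-> ~C) <-> (A | A))):
            ((~B <-> ~C) <-> (A | A)): β-rule — branch into (~B <-> ~C), (A | A)  //  ~(~B <-> ~C), ~(A | A).
              branch 2.2.2.1 (add (~B <-> ~C), (A | A)):
                (~B <-> ~C): β-rule — branch into ~B, ~C  //  ~~B, ~~C.
                  branch 2.2.2.1.1 (add ~B, ~C):
                    (A | A): β-rule — branch into A  //  A.
                      branch 2.2.2.1.1.1 (add A):
                        ○ open, literals {A=T, B=F, C=F}.
                      branch 2.2.2.1.1.2 (add A):
                        ○ open, literals {A=T, B=F, C=F}.
                  branch 2.2.2.1.2 (add ~~B, ~~C):
                    × closes — contains both B and ~B.
              branch 2.2.2.2 (add ~(~B <-> ~C), ~(A | A)):
                ~(A | A): α-rule — add ~A, ~A.
                × closes — contains both A and ~A.
6 branches closed, 7 open.
Each open branch fixes some atoms; the unmentioned ones are free. Counting distinct full assignments: branch {B=F, C=T} (A) contributes 2 new; branch {B=T, C=F} (A) contributes 2 new; branch {A=F, B=F, C=F} (none free) contributes 1 new; branch {A=F, B=T} (C) contributes 1 new; branch {A=T, B=F, C=T} (none free) contributes 0 new; branch {A=T, B=F, C=F} (none free) contributes 1 new; branch {A=T, B=F, C=F} (none free) contributes 0 new. Total: 7.

7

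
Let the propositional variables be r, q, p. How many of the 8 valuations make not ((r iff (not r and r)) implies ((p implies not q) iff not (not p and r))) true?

Initial set: {not ((r iff (not r and r)) implies ((p implies not q) iff not (not p and r)))}.
not ((r iff (not r and r)) implies ((p implies not q) iff not (not p and r))): α-rule — add (r iff (not r and r)), not ((p implies not q) iff not (not p and r)).
(r iff (not r and r)): β-rule — branch into r, (not r and r)  //  not r, not (not r and r).
  branch 1 (add r, (not r and r)):
    (not r and r): α-rule — add not r, r.
    × closes — contains both r and not r.
  branch 2 (add not r, not (not r and r)):
    not ((p implies not q) iff not (not p and r)): β-rule — branch into (p implies not q), not not (not p and r)  //  not (p implies not q), not (not p and r).
      branch 2.1 (add (p implies not q), not not (not p and r)):
        not not (not p and r): α-rule — add not p, r.
        × closes — contains both r and not r.
      branch 2.2 (add not (p implies not q), not (not p and r)):
        not (p implies not q): α-rule — add p, not not q.
        not (not r and r): β-rule — branch into not not r  //  not r.
          branch 2.2.1 (add not not r):
            × closes — contains both r and not r.
          branch 2.2.2 (add not r):
            not (not p and r): β-rule — branch into not not p  //  not r.
              branch 2.2.2.1 (add not not p):
                ○ open, literals {p=true, q=true, r=false}.
              branch 2.2.2.2 (add not r):
                ○ open, literals {p=true, q=true, r=false}.
3 branches closed, 2 open.
Each open branch fixes some atoms; the unmentioned ones are free. Counting distinct full assignments: branch {p=true, q=true, r=false} (none free) contributes 1 new; branch {p=true, q=true, r=false} (none free) contributes 0 new. Total: 1.

1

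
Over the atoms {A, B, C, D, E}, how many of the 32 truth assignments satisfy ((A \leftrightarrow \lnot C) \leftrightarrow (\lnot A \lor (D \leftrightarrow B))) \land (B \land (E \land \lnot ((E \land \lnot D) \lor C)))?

1

Initial set: {(((A \leftrightarrow \lnot C) \leftrightarrow (\lnot A \lor (D \leftrightarrow B))) \land (B \land (E \land \lnot ((E \land \lnot D) \lor C))))}.
(((A \leftrightarrow \lnot C) \leftrightarrow (\lnot A \lor (D \leftrightarrow B))) \land (B \land (E \land \lnot ((E \land \lnot D) \lor C)))): α-rule — add ((A \leftrightarrow \lnot C) \leftrightarrow (\lnot A \lor (D \leftrightarrow B))), (B \land (E \land \lnot ((E \land \lnot D) \lor C))).
(B \land (E \land \lnot ((E \land \lnot D) \lor C))): α-rule — add B, (E \land \lnot ((E \land \lnot D) \lor C)).
(E \land \lnot ((E \land \lnot D) \lor C)): α-rule — add E, \lnot ((E \land \lnot D) \lor C).
\lnot ((E \land \lnot D) \lor C): α-rule — add \lnot (E \land \lnot D), \lnot C.
((A \leftrightarrow \lnot C) \leftrightarrow (\lnot A \lor (D \leftrightarrow B))): β-rule — branch into (A \leftrightarrow \lnot C), (\lnot A \lor (D \leftrightarrow B))  //  \lnot (A \leftrightarrow \lnot C), \lnot (\lnot A \lor (D \leftrightarrow B)).
  branch 1 (add (A \leftrightarrow \lnot C), (\lnot A \lor (D \leftrightarrow B))):
    \lnot (E \land \lnot D): β-rule — branch into \lnot E  //  \lnot \lnot D.
      branch 1.1 (add \lnot E):
        × closes — contains both E and \lnot E.
      branch 1.2 (add \lnot \lnot D):
        (A \leftrightarrow \lnot C): β-rule — branch into A, \lnot C  //  \lnot A, \lnot \lnot C.
          branch 1.2.1 (add A, \lnot C):
            (\lnot A \lor (D \leftrightarrow B)): β-rule — branch into \lnot A  //  (D \leftrightarrow B).
              branch 1.2.1.1 (add \lnot A):
                × closes — contains both A and \lnot A.
              branch 1.2.1.2 (add (D \leftrightarrow B)):
                (D \leftrightarrow B): β-rule — branch into D, B  //  \lnot D, \lnot B.
                  branch 1.2.1.2.1 (add D, B):
                    ○ open, literals {A=true, B=true, C=false, D=true, E=true}.
                  branch 1.2.1.2.2 (add \lnot D, \lnot B):
                    × closes — contains both D and \lnot D.
          branch 1.2.2 (add \lnot A, \lnot \lnot C):
            × closes — contains both C and \lnot C.
  branch 2 (add \lnot (A \leftrightarrow \lnot C), \lnot (\lnot A \lor (D \leftrightarrow B))):
    \lnot (\lnot A \lor (D \leftrightarrow B)): α-rule — add \lnot \lnot A, \lnot (D \leftrightarrow B).
    \lnot (E \land \lnot D): β-rule — branch into \lnot E  //  \lnot \lnot D.
      branch 2.1 (add \lnot E):
        × closes — contains both E and \lnot E.
      branch 2.2 (add \lnot \lnot D):
        \lnot (A \leftrightarrow \lnot C): β-rule — branch into A, \lnot \lnot C  //  \lnot A, \lnot C.
          branch 2.2.1 (add A, \lnot \lnot C):
            × closes — contains both C and \lnot C.
          branch 2.2.2 (add \lnot A, \lnot C):
            × closes — contains both A and \lnot A.
7 branches closed, 1 open.
Each open branch fixes some atoms; the unmentioned ones are free. Counting distinct full assignments: branch {A=true, B=true, C=false, D=true, E=true} (none free) contributes 1 new. Total: 1.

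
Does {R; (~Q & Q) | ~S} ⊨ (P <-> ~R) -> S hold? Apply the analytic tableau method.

No

Initial set: {R; ((~Q & Q) | ~S); ~((P <-> ~R) -> S)}.
~((P <-> ~R) -> S): α-rule — add (P <-> ~R), ~S.
((~Q & Q) | ~S): β-rule — branch into (~Q & Q)  //  ~S.
  branch 1 (add (~Q & Q)):
    (~Q & Q): α-rule — add ~Q, Q.
    × closes — contains both Q and ~Q.
  branch 2 (add ~S):
    (P <-> ~R): β-rule — branch into P, ~R  //  ~P, ~~R.
      branch 2.1 (add P, ~R):
        × closes — contains both R and ~R.
      branch 2.2 (add ~P, ~~R):
        ○ open, literals {P=F, R=T, S=F}.
2 branches closed, 1 open.
An open branch gives a countermodel: P=F, R=T, S=F (unmentioned atoms arbitrary); the premises hold there but the conclusion fails.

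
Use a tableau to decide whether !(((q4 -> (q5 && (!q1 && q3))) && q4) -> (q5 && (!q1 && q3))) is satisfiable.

Unsatisfiable

Initial set: {!(((q4 -> (q5 && (!q1 && q3))) && q4) -> (q5 && (!q1 && q3)))}.
!(((q4 -> (q5 && (!q1 && q3))) && q4) -> (q5 && (!q1 && q3))): α-rule — add ((q4 -> (q5 && (!q1 && q3))) && q4), !(q5 && (!q1 && q3)).
((q4 -> (q5 && (!q1 && q3))) && q4): α-rule — add (q4 -> (q5 && (!q1 && q3))), q4.
!(q5 && (!q1 && q3)): β-rule — branch into !q5  //  !(!q1 && q3).
  branch 1 (add !q5):
    (q4 -> (q5 && (!q1 && q3))): β-rule — branch into !q4  //  (q5 && (!q1 && q3)).
      branch 1.1 (add !q4):
        × closes — contains both q4 and !q4.
      branch 1.2 (add (q5 && (!q1 && q3))):
        (q5 && (!q1 && q3)): α-rule — add q5, (!q1 && q3).
        × closes — contains both q5 and !q5.
  branch 2 (add !(!q1 && q3)):
    (q4 -> (q5 && (!q1 && q3))): β-rule — branch into !q4  //  (q5 && (!q1 && q3)).
      branch 2.1 (add !q4):
        × closes — contains both q4 and !q4.
      branch 2.2 (add (q5 && (!q1 && q3))):
        (q5 && (!q1 && q3)): α-rule — add q5, (!q1 && q3).
        (!q1 && q3): α-rule — add !q1, q3.
        !(!q1 && q3): β-rule — branch into !!q1  //  !q3.
          branch 2.2.1 (add !!q1):
            × closes — contains both q1 and !q1.
          branch 2.2.2 (add !q3):
            × closes — contains both q3 and !q3.
All 5 branches close.
Every branch closed; the formula is unsatisfiable.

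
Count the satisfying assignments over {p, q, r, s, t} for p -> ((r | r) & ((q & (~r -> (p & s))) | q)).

20

Initial set: {(p -> ((r | r) & ((q & (~r -> (p & s))) | q)))}.
(p -> ((r | r) & ((q & (~r -> (p & s))) | q))): β-rule — branch into ~p  //  ((r | r) & ((q & (~r -> (p & s))) | q)).
  branch 1 (add ~p):
    ○ open, literals {p=F}.
  branch 2 (add ((r | r) & ((q & (~r -> (p & s))) | q))):
    ((r | r) & ((q & (~r -> (p & s))) | q)): α-rule — add (r | r), ((q & (~r -> (p & s))) | q).
    (r | r): β-rule — branch into r  //  r.
      branch 2.1 (add r):
        ((q & (~r -> (p & s))) | q): β-rule — branch into (q & (~r -> (p & s)))  //  q.
          branch 2.1.1 (add (q & (~r -> (p & s)))):
            (q & (~r -> (p & s))): α-rule — add q, (~r -> (p & s)).
            (~r -> (p & s)): β-rule — branch into ~~r  //  (p & s).
              branch 2.1.1.1 (add ~~r):
                ○ open, literals {q=T, r=T}.
              branch 2.1.1.2 (add (p & s)):
                (p & s): α-rule — add p, s.
                ○ open, literals {p=T, q=T, r=T, s=T}.
          branch 2.1.2 (add q):
            ○ open, literals {q=T, r=T}.
      branch 2.2 (add r):
        ((q & (~r -> (p & s))) | q): β-rule — branch into (q & (~r -> (p & s)))  //  q.
          branch 2.2.1 (add (q & (~r -> (p & s)))):
            (q & (~r -> (p & s))): α-rule — add q, (~r -> (p & s)).
            (~r -> (p & s)): β-rule — branch into ~~r  //  (p & s).
              branch 2.2.1.1 (add ~~r):
                ○ open, literals {q=T, r=T}.
              branch 2.2.1.2 (add (p & s)):
                (p & s): α-rule — add p, s.
                ○ open, literals {p=T, q=T, r=T, s=T}.
          branch 2.2.2 (add q):
            ○ open, literals {q=T, r=T}.
0 branches closed, 7 open.
Each open branch fixes some atoms; the unmentioned ones are free. Counting distinct full assignments: branch {p=F} (q, r, s, t) contributes 16 new; branch {q=T, r=T} (p, s, t) contributes 4 new; branch {p=T, q=T, r=T, s=T} (t) contributes 0 new; branch {q=T, r=T} (p, s, t) contributes 0 new; branch {q=T, r=T} (p, s, t) contributes 0 new; branch {p=T, q=T, r=T, s=T} (t) contributes 0 new; branch {q=T, r=T} (p, s, t) contributes 0 new. Total: 20.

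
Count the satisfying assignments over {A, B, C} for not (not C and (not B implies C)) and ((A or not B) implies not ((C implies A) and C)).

4

Initial set: {(not (not C and (not B implies C)) and ((A or not B) implies not ((C implies A) and C)))}.
(not (not C and (not B implies C)) and ((A or not B) implies not ((C implies A) and C))): α-rule — add not (not C and (not B implies C)), ((A or not B) implies not ((C implies A) and C)).
not (not C and (not B implies C)): β-rule — branch into not not C  //  not (not B implies C).
  branch 1 (add not not C):
    ((A or not B) implies not ((C implies A) and C)): β-rule — branch into not (A or not B)  //  not ((C implies A) and C).
      branch 1.1 (add not (A or not B)):
        not (A or not B): α-rule — add not A, not not B.
        ○ open, literals {A=F, B=T, C=T}.
      branch 1.2 (add not ((C implies A) and C)):
        not ((C implies A) and C): β-rule — branch into not (C implies A)  //  not C.
          branch 1.2.1 (add not (C implies A)):
            not (C implies A): α-rule — add C, not A.
            ○ open, literals {A=F, C=T}.
          branch 1.2.2 (add not C):
            × closes — contains both C and not C.
  branch 2 (add not (not B implies C)):
    not (not B implies C): α-rule — add not B, not C.
    ((A or not B) implies not ((C implies A) and C)): β-rule — branch into not (A or not B)  //  not ((C implies A) and C).
      branch 2.1 (add not (A or not B)):
        not (A or not B): α-rule — add not A, not not B.
        × closes — contains both B and not B.
      branch 2.2 (add not ((C implies A) and C)):
        not ((C implies A) and C): β-rule — branch into not (C implies A)  //  not C.
          branch 2.2.1 (add not (C implies A)):
            not (C implies A): α-rule — add C, not A.
            × closes — contains both C and not C.
          branch 2.2.2 (add not C):
            ○ open, literals {B=F, C=F}.
3 branches closed, 3 open.
Each open branch fixes some atoms; the unmentioned ones are free. Counting distinct full assignments: branch {A=F, B=T, C=T} (none free) contributes 1 new; branch {A=F, C=T} (B) contributes 1 new; branch {B=F, C=F} (A) contributes 2 new. Total: 4.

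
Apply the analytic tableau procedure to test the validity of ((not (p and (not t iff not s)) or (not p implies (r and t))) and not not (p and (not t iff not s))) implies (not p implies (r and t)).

Assume the negation and expand:
Initial set: {not (((not (p and (not t iff not s)) or (not p implies (r and t))) and not not (p and (not t iff not s))) implies (not p implies (r and t)))}.
not (((not (p and (not t iff not s)) or (not p implies (r and t))) and not not (p and (not t iff not s))) implies (not p implies (r and t))): α-rule — add ((not (p and (not t iff not s)) or (not p implies (r and t))) and not not (p and (not t iff not s))), not (not p implies (r and t)).
((not (p and (not t iff not s)) or (not p implies (r and t))) and not not (p and (not t iff not s))): α-rule — add (not (p and (not t iff not s)) or (not p implies (r and t))), not not (p and (not t iff not s)).
not (not p implies (r and t)): α-rule — add not p, not (r and t).
not not (p and (not t iff not s)): drop double negation, giving (p and (not t iff not s)).
(p and (not t iff not s)): α-rule — add p, (not t iff not s).
× closes — contains both p and not p.
All 1 branch closes.
Every branch closed, so the negation is unsatisfiable and the formula is valid.

Valid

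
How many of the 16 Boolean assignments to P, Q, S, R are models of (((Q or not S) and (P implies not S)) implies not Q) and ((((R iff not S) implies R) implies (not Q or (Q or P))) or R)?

Initial set: {((((Q or not S) and (P implies not S)) implies not Q) and ((((R iff not S) implies R) implies (not Q or (Q or P))) or R))}.
((((Q or not S) and (P implies not S)) implies not Q) and ((((R iff not S) implies R) implies (not Q or (Q or P))) or R)): α-rule — add (((Q or not S) and (P implies not S)) implies not Q), ((((R iff not S) implies R) implies (not Q or (Q or P))) or R).
(((Q or not S) and (P implies not S)) implies not Q): β-rule — branch into not ((Q or not S) and (P implies not S))  //  not Q.
  branch 1 (add not ((Q or not S) and (P implies not S))):
    ((((R iff not S) implies R) implies (not Q or (Q or P))) or R): β-rule — branch into (((R iff not S) implies R) implies (not Q or (Q or P)))  //  R.
      branch 1.1 (add (((R iff not S) implies R) implies (not Q or (Q or P)))):
        not ((Q or not S) and (P implies not S)): β-rule — branch into not (Q or not S)  //  not (P implies not S).
          branch 1.1.1 (add not (Q or not S)):
            not (Q or not S): α-rule — add not Q, not not S.
            (((R iff not S) implies R) implies (not Q or (Q or P))): β-rule — branch into not ((R iff not S) implies R)  //  (not Q or (Q or P)).
              branch 1.1.1.1 (add not ((R iff not S) implies R)):
                not ((R iff not S) implies R): α-rule — add (R iff not S), not R.
                (R iff not S): β-rule — branch into R, not S  //  not R, not not S.
                  branch 1.1.1.1.1 (add R, not S):
                    × closes — contains both R and not R.
                  branch 1.1.1.1.2 (add not R, not not S):
                    ○ open, literals {Q=false, R=false, S=true}.
              branch 1.1.1.2 (add (not Q or (Q or P))):
                (not Q or (Q or P)): β-rule — branch into not Q  //  (Q or P).
                  branch 1.1.1.2.1 (add not Q):
                    ○ open, literals {Q=false, S=true}.
                  branch 1.1.1.2.2 (add (Q or P)):
                    (Q or P): β-rule — branch into Q  //  P.
                      branch 1.1.1.2.2.1 (add Q):
                        × closes — contains both Q and not Q.
                      branch 1.1.1.2.2.2 (add P):
                        ○ open, literals {P=true, Q=false, S=true}.
          branch 1.1.2 (add not (P implies not S)):
            not (P implies not S): α-rule — add P, not not S.
            (((R iff not S) implies R) implies (not Q or (Q or P))): β-rule — branch into not ((R iff not S) implies R)  //  (not Q or (Q or P)).
              branch 1.1.2.1 (add not ((R iff not S) implies R)):
                not ((R iff not S) implies R): α-rule — add (R iff not S), not R.
                (R iff not S): β-rule — branch into R, not S  //  not R, not not S.
                  branch 1.1.2.1.1 (add R, not S):
                    × closes — contains both R and not R.
                  branch 1.1.2.1.2 (add not R, not not S):
                    ○ open, literals {P=true, R=false, S=true}.
              branch 1.1.2.2 (add (not Q or (Q or P))):
                (not Q or (Q or P)): β-rule — branch into not Q  //  (Q or P).
                  branch 1.1.2.2.1 (add not Q):
                    ○ open, literals {P=true, Q=false, S=true}.
                  branch 1.1.2.2.2 (add (Q or P)):
                    (Q or P): β-rule — branch into Q  //  P.
                      branch 1.1.2.2.2.1 (add Q):
                        ○ open, literals {P=true, Q=true, S=true}.
                      branch 1.1.2.2.2.2 (add P):
                        ○ open, literals {P=true, S=true}.
      branch 1.2 (add R):
        not ((Q or not S) and (P implies not S)): β-rule — branch into not (Q or not S)  //  not (P implies not S).
          branch 1.2.1 (add not (Q or not S)):
            not (Q or not S): α-rule — add not Q, not not S.
            ○ open, literals {Q=false, R=true, S=true}.
          branch 1.2.2 (add not (P implies not S)):
            not (P implies not S): α-rule — add P, not not S.
            ○ open, literals {P=true, R=true, S=true}.
  branch 2 (add not Q):
    ((((R iff not S) implies R) implies (not Q or (Q or P))) or R): β-rule — branch into (((R iff not S) implies R) implies (not Q or (Q or P)))  //  R.
      branch 2.1 (add (((R iff not S) implies R) implies (not Q or (Q or P)))):
        (((R iff not S) implies R) implies (not Q or (Q or P))): β-rule — branch into not ((R iff not S) implies R)  //  (not Q or (Q or P)).
          branch 2.1.1 (add not ((R iff not S) implies R)):
            not ((R iff not S) implies R): α-rule — add (R iff not S), not R.
            (R iff not S): β-rule — branch into R, not S  //  not R, not not S.
              branch 2.1.1.1 (add R, not S):
                × closes — contains both R and not R.
              branch 2.1.1.2 (add not R, not not S):
                ○ open, literals {Q=false, R=false, S=true}.
          branch 2.1.2 (add (not Q or (Q or P))):
            (not Q or (Q or P)): β-rule — branch into not Q  //  (Q or P).
              branch 2.1.2.1 (add not Q):
                ○ open, literals {Q=false}.
              branch 2.1.2.2 (add (Q or P)):
                (Q or P): β-rule — branch into Q  //  P.
                  branch 2.1.2.2.1 (add Q):
                    × closes — contains both Q and not Q.
                  branch 2.1.2.2.2 (add P):
                    ○ open, literals {P=true, Q=false}.
      branch 2.2 (add R):
        ○ open, literals {Q=false, R=true}.
5 branches closed, 13 open.
Each open branch fixes some atoms; the unmentioned ones are free. Counting distinct full assignments: branch {Q=false, R=false, S=true} (P) contributes 2 new; branch {Q=false, S=true} (P, R) contributes 2 new; branch {P=true, Q=false, S=true} (R) contributes 0 new; branch {P=true, R=false, S=true} (Q) contributes 1 new; branch {P=true, Q=false, S=true} (R) contributes 0 new; branch {P=true, Q=true, S=true} (R) contributes 1 new; branch {P=true, S=true} (Q, R) contributes 0 new; branch {Q=false, R=true, S=true} (P) contributes 0 new; branch {P=true, R=true, S=true} (Q) contributes 0 new; branch {Q=false, R=false, S=true} (P) contributes 0 new; branch {Q=false} (P, S, R) contributes 4 new; branch {P=true, Q=false} (S, R) contributes 0 new; branch {Q=false, R=true} (P, S) contributes 0 new. Total: 10.

10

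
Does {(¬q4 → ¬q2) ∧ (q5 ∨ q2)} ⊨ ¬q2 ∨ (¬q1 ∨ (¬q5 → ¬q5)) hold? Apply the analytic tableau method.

Initial set: {((¬q4 → ¬q2) ∧ (q5 ∨ q2)); ¬(¬q2 ∨ (¬q1 ∨ (¬q5 → ¬q5)))}.
((¬q4 → ¬q2) ∧ (q5 ∨ q2)): α-rule — add (¬q4 → ¬q2), (q5 ∨ q2).
¬(¬q2 ∨ (¬q1 ∨ (¬q5 → ¬q5))): α-rule — add ¬¬q2, ¬(¬q1 ∨ (¬q5 → ¬q5)).
¬(¬q1 ∨ (¬q5 → ¬q5)): α-rule — add ¬¬q1, ¬(¬q5 → ¬q5).
¬(¬q5 → ¬q5): α-rule — add ¬q5, ¬¬q5.
× closes — contains both q5 and ¬q5.
All 1 branch closes.
Every branch closed, so the premises entail the conclusion.

Yes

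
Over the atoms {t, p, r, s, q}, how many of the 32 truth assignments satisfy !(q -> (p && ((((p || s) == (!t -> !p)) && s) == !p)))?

10

Initial set: {T !(q -> (p && ((((p || s) == (!t -> !p)) && s) == !p)))}.
T !(q -> (p && ((((p || s) == (!t -> !p)) && s) == !p))): α-rule — add T q, F (p && ((((p || s) == (!t -> !p)) && s) == !p)).
F (p && ((((p || s) == (!t -> !p)) && s) == !p)): β-rule — branch into F p  //  F ((((p || s) == (!t -> !p)) && s) == !p).
  branch 1 (add F p):
    ○ open, literals {p=false, q=true}.
  branch 2 (add F ((((p || s) == (!t -> !p)) && s) == !p)):
    F ((((p || s) == (!t -> !p)) && s) == !p): β-rule — branch into T (((p || s) == (!t -> !p)) && s), F !p  //  F (((p || s) == (!t -> !p)) && s), T !p.
      branch 2.1 (add T (((p || s) == (!t -> !p)) && s), F !p):
        T (((p || s) == (!t -> !p)) && s): α-rule — add T ((p || s) == (!t -> !p)), T s.
        T ((p || s) == (!t -> !p)): β-rule — branch into T (p || s), T (!t -> !p)  //  F (p || s), F (!t -> !p).
          branch 2.1.1 (add T (p || s), T (!t -> !p)):
            T (p || s): β-rule — branch into T p  //  T s.
              branch 2.1.1.1 (add T p):
                T (!t -> !p): β-rule — branch into F !t  //  T !p.
                  branch 2.1.1.1.1 (add F !t):
                    ○ open, literals {p=true, q=true, s=true, t=true}.
                  branch 2.1.1.1.2 (add T !p):
                    × closes — contains both p and !p.
              branch 2.1.1.2 (add T s):
                T (!t -> !p): β-rule — branch into F !t  //  T !p.
                  branch 2.1.1.2.1 (add F !t):
                    ○ open, literals {p=true, q=true, s=true, t=true}.
                  branch 2.1.1.2.2 (add T !p):
                    × closes — contains both p and !p.
          branch 2.1.2 (add F (p || s), F (!t -> !p)):
            F (p || s): α-rule — add F p, F s.
            × closes — contains both p and !p.
      branch 2.2 (add F (((p || s) == (!t -> !p)) && s), T !p):
        F (((p || s) == (!t -> !p)) && s): β-rule — branch into F ((p || s) == (!t -> !p))  //  F s.
          branch 2.2.1 (add F ((p || s) == (!t -> !p))):
            F ((p || s) == (!t -> !p)): β-rule — branch into T (p || s), F (!t -> !p)  //  F (p || s), T (!t -> !p).
              branch 2.2.1.1 (add T (p || s), F (!t -> !p)):
                F (!t -> !p): α-rule — add T !t, F !p.
                × closes — contains both p and !p.
              branch 2.2.1.2 (add F (p || s), T (!t -> !p)):
                F (p || s): α-rule — add F p, F s.
                T (!t -> !p): β-rule — branch into F !t  //  T !p.
                  branch 2.2.1.2.1 (add F !t):
                    ○ open, literals {p=false, q=true, s=false, t=true}.
                  branch 2.2.1.2.2 (add T !p):
                    ○ open, literals {p=false, q=true, s=false}.
          branch 2.2.2 (add F s):
            ○ open, literals {p=false, q=true, s=false}.
4 branches closed, 6 open.
Each open branch fixes some atoms; the unmentioned ones are free. Counting distinct full assignments: branch {p=false, q=true} (t, r, s) contributes 8 new; branch {p=true, q=true, s=true, t=true} (r) contributes 2 new; branch {p=true, q=true, s=true, t=true} (r) contributes 0 new; branch {p=false, q=true, s=false, t=true} (r) contributes 0 new; branch {p=false, q=true, s=false} (t, r) contributes 0 new; branch {p=false, q=true, s=false} (t, r) contributes 0 new. Total: 10.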